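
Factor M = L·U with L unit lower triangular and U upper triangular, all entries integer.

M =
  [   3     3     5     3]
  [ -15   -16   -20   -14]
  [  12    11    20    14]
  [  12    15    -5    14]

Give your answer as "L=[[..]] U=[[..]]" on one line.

  R1 -= -5·R0 → [0,-1,5,1]
  R2 -= 4·R0 → [0,-1,0,2]
  R3 -= 4·R0 → [0,3,-25,2]
  R2 -= 1·R1 → [0,0,-5,1]
  R3 -= -3·R1 → [0,0,-10,5]
  R3 -= 2·R2 → [0,0,0,3]

L=[[1,0,0,0],[-5,1,0,0],[4,1,1,0],[4,-3,2,1]] U=[[3,3,5,3],[0,-1,5,1],[0,0,-5,1],[0,0,0,3]]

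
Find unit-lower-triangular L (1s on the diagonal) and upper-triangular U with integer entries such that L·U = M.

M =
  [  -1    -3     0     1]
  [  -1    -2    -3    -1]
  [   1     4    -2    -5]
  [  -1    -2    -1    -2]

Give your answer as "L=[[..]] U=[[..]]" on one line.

  r1 -= 1·r0 → [0,1,-3,-2]
  r2 -= -1·r0 → [0,1,-2,-4]
  r3 -= 1·r0 → [0,1,-1,-3]
  r2 -= 1·r1 → [0,0,1,-2]
  r3 -= 1·r1 → [0,0,2,-1]
  r3 -= 2·r2 → [0,0,0,3]

L=[[1,0,0,0],[1,1,0,0],[-1,1,1,0],[1,1,2,1]] U=[[-1,-3,0,1],[0,1,-3,-2],[0,0,1,-2],[0,0,0,3]]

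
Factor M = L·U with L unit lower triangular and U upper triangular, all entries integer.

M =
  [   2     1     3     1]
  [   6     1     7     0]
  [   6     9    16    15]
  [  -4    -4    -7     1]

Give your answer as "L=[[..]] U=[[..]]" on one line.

L=[[1,0,0,0],[3,1,0,0],[3,-3,1,0],[-2,1,1,1]] U=[[2,1,3,1],[0,-2,-2,-3],[0,0,1,3],[0,0,0,3]]

  r1 -= 3·r0 → [0,-2,-2,-3]
  r2 -= 3·r0 → [0,6,7,12]
  r3 -= -2·r0 → [0,-2,-1,3]
  r2 -= -3·r1 → [0,0,1,3]
  r3 -= 1·r1 → [0,0,1,6]
  r3 -= 1·r2 → [0,0,0,3]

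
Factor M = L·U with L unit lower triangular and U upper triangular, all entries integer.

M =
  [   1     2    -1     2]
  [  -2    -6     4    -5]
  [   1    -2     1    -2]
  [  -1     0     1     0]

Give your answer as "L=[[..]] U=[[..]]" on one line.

  r1 -= -2·r0 → [0,-2,2,-1]
  r2 -= 1·r0 → [0,-4,2,-4]
  r3 -= -1·r0 → [0,2,0,2]
  r2 -= 2·r1 → [0,0,-2,-2]
  r3 -= -1·r1 → [0,0,2,1]
  r3 -= -1·r2 → [0,0,0,-1]

L=[[1,0,0,0],[-2,1,0,0],[1,2,1,0],[-1,-1,-1,1]] U=[[1,2,-1,2],[0,-2,2,-1],[0,0,-2,-2],[0,0,0,-1]]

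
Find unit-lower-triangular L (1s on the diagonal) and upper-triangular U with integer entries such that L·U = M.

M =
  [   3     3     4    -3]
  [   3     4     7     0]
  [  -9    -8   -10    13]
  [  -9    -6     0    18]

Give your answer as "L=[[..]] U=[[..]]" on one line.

L=[[1,0,0,0],[1,1,0,0],[-3,1,1,0],[-3,3,-3,1]] U=[[3,3,4,-3],[0,1,3,3],[0,0,-1,1],[0,0,0,3]]

  row1 -= 1·row0 → [0,1,3,3]
  row2 -= -3·row0 → [0,1,2,4]
  row3 -= -3·row0 → [0,3,12,9]
  row2 -= 1·row1 → [0,0,-1,1]
  row3 -= 3·row1 → [0,0,3,0]
  row3 -= -3·row2 → [0,0,0,3]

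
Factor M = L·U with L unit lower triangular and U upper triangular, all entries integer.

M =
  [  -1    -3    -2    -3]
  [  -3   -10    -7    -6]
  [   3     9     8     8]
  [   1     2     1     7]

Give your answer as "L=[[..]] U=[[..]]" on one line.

L=[[1,0,0,0],[3,1,0,0],[-3,0,1,0],[-1,1,0,1]] U=[[-1,-3,-2,-3],[0,-1,-1,3],[0,0,2,-1],[0,0,0,1]]

  row1 -= 3·row0 → [0,-1,-1,3]
  row2 -= -3·row0 → [0,0,2,-1]
  row3 -= -1·row0 → [0,-1,-1,4]
  row2 -= 0·row1 → [0,0,2,-1]
  row3 -= 1·row1 → [0,0,0,1]
  row3 -= 0·row2 → [0,0,0,1]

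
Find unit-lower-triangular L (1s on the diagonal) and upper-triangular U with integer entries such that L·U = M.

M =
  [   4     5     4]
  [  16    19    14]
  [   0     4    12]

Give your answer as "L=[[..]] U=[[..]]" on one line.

L=[[1,0,0],[4,1,0],[0,-4,1]] U=[[4,5,4],[0,-1,-2],[0,0,4]]

  row1 -= 4·row0 → [0,-1,-2]
  row2 -= 0·row0 → [0,4,12]
  row2 -= -4·row1 → [0,0,4]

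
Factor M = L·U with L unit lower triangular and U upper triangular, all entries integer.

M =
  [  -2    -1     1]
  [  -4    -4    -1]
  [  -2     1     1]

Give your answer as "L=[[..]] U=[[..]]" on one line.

  row1 -= 2·row0 → [0,-2,-3]
  row2 -= 1·row0 → [0,2,0]
  row2 -= -1·row1 → [0,0,-3]

L=[[1,0,0],[2,1,0],[1,-1,1]] U=[[-2,-1,1],[0,-2,-3],[0,0,-3]]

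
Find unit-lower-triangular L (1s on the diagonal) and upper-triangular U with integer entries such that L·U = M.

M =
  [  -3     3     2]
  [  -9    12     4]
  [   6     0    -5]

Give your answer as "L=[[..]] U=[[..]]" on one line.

  r1 -= 3·r0 → [0,3,-2]
  r2 -= -2·r0 → [0,6,-1]
  r2 -= 2·r1 → [0,0,3]

L=[[1,0,0],[3,1,0],[-2,2,1]] U=[[-3,3,2],[0,3,-2],[0,0,3]]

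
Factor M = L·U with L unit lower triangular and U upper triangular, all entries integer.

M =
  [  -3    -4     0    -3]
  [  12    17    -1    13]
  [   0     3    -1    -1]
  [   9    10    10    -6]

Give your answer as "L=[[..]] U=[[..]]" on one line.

L=[[1,0,0,0],[-4,1,0,0],[0,3,1,0],[-3,-2,4,1]] U=[[-3,-4,0,-3],[0,1,-1,1],[0,0,2,-4],[0,0,0,3]]

  r1 -= -4·r0 → [0,1,-1,1]
  r2 -= 0·r0 → [0,3,-1,-1]
  r3 -= -3·r0 → [0,-2,10,-15]
  r2 -= 3·r1 → [0,0,2,-4]
  r3 -= -2·r1 → [0,0,8,-13]
  r3 -= 4·r2 → [0,0,0,3]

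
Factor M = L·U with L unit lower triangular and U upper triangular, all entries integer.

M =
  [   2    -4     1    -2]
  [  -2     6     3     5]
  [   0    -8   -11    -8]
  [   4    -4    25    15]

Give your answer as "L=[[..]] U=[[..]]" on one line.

  row1 -= -1·row0 → [0,2,4,3]
  row2 -= 0·row0 → [0,-8,-11,-8]
  row3 -= 2·row0 → [0,4,23,19]
  row2 -= -4·row1 → [0,0,5,4]
  row3 -= 2·row1 → [0,0,15,13]
  row3 -= 3·row2 → [0,0,0,1]

L=[[1,0,0,0],[-1,1,0,0],[0,-4,1,0],[2,2,3,1]] U=[[2,-4,1,-2],[0,2,4,3],[0,0,5,4],[0,0,0,1]]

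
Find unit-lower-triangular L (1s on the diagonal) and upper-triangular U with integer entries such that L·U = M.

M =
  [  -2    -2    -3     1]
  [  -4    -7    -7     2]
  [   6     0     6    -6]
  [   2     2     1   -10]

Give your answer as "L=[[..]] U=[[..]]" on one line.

L=[[1,0,0,0],[2,1,0,0],[-3,2,1,0],[-1,0,2,1]] U=[[-2,-2,-3,1],[0,-3,-1,0],[0,0,-1,-3],[0,0,0,-3]]

  row1 -= 2·row0 → [0,-3,-1,0]
  row2 -= -3·row0 → [0,-6,-3,-3]
  row3 -= -1·row0 → [0,0,-2,-9]
  row2 -= 2·row1 → [0,0,-1,-3]
  row3 -= 0·row1 → [0,0,-2,-9]
  row3 -= 2·row2 → [0,0,0,-3]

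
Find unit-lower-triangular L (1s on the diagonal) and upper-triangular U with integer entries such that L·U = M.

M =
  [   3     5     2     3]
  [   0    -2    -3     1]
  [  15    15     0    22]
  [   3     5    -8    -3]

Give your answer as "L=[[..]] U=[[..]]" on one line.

  r1 -= 0·r0 → [0,-2,-3,1]
  r2 -= 5·r0 → [0,-10,-10,7]
  r3 -= 1·r0 → [0,0,-10,-6]
  r2 -= 5·r1 → [0,0,5,2]
  r3 -= 0·r1 → [0,0,-10,-6]
  r3 -= -2·r2 → [0,0,0,-2]

L=[[1,0,0,0],[0,1,0,0],[5,5,1,0],[1,0,-2,1]] U=[[3,5,2,3],[0,-2,-3,1],[0,0,5,2],[0,0,0,-2]]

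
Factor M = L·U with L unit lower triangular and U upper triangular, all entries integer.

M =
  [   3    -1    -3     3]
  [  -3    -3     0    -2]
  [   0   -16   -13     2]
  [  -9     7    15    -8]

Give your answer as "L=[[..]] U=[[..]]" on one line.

  row1 -= -1·row0 → [0,-4,-3,1]
  row2 -= 0·row0 → [0,-16,-13,2]
  row3 -= -3·row0 → [0,4,6,1]
  row2 -= 4·row1 → [0,0,-1,-2]
  row3 -= -1·row1 → [0,0,3,2]
  row3 -= -3·row2 → [0,0,0,-4]

L=[[1,0,0,0],[-1,1,0,0],[0,4,1,0],[-3,-1,-3,1]] U=[[3,-1,-3,3],[0,-4,-3,1],[0,0,-1,-2],[0,0,0,-4]]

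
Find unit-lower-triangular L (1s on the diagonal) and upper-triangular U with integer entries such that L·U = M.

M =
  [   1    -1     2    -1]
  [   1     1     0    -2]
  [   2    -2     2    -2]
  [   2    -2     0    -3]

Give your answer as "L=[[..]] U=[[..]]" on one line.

  row1 -= 1·row0 → [0,2,-2,-1]
  row2 -= 2·row0 → [0,0,-2,0]
  row3 -= 2·row0 → [0,0,-4,-1]
  row2 -= 0·row1 → [0,0,-2,0]
  row3 -= 0·row1 → [0,0,-4,-1]
  row3 -= 2·row2 → [0,0,0,-1]

L=[[1,0,0,0],[1,1,0,0],[2,0,1,0],[2,0,2,1]] U=[[1,-1,2,-1],[0,2,-2,-1],[0,0,-2,0],[0,0,0,-1]]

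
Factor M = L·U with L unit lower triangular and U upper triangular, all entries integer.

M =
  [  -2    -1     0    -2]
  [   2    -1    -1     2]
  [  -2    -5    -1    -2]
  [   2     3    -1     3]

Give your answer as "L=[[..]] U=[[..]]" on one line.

  row1 -= -1·row0 → [0,-2,-1,0]
  row2 -= 1·row0 → [0,-4,-1,0]
  row3 -= -1·row0 → [0,2,-1,1]
  row2 -= 2·row1 → [0,0,1,0]
  row3 -= -1·row1 → [0,0,-2,1]
  row3 -= -2·row2 → [0,0,0,1]

L=[[1,0,0,0],[-1,1,0,0],[1,2,1,0],[-1,-1,-2,1]] U=[[-2,-1,0,-2],[0,-2,-1,0],[0,0,1,0],[0,0,0,1]]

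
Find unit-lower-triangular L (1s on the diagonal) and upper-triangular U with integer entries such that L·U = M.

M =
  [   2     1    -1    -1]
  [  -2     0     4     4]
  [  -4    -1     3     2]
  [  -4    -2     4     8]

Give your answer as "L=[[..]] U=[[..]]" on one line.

L=[[1,0,0,0],[-1,1,0,0],[-2,1,1,0],[-2,0,-1,1]] U=[[2,1,-1,-1],[0,1,3,3],[0,0,-2,-3],[0,0,0,3]]

  R1 -= -1·R0 → [0,1,3,3]
  R2 -= -2·R0 → [0,1,1,0]
  R3 -= -2·R0 → [0,0,2,6]
  R2 -= 1·R1 → [0,0,-2,-3]
  R3 -= 0·R1 → [0,0,2,6]
  R3 -= -1·R2 → [0,0,0,3]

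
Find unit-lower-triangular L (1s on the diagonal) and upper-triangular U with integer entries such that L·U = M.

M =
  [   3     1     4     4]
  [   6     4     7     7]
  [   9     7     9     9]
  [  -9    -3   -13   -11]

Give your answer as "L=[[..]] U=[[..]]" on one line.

L=[[1,0,0,0],[2,1,0,0],[3,2,1,0],[-3,0,1,1]] U=[[3,1,4,4],[0,2,-1,-1],[0,0,-1,-1],[0,0,0,2]]

  r1 -= 2·r0 → [0,2,-1,-1]
  r2 -= 3·r0 → [0,4,-3,-3]
  r3 -= -3·r0 → [0,0,-1,1]
  r2 -= 2·r1 → [0,0,-1,-1]
  r3 -= 0·r1 → [0,0,-1,1]
  r3 -= 1·r2 → [0,0,0,2]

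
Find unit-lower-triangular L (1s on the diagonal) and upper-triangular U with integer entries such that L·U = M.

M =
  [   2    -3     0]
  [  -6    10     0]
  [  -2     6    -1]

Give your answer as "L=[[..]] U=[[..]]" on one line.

L=[[1,0,0],[-3,1,0],[-1,3,1]] U=[[2,-3,0],[0,1,0],[0,0,-1]]

  R1 -= -3·R0 → [0,1,0]
  R2 -= -1·R0 → [0,3,-1]
  R2 -= 3·R1 → [0,0,-1]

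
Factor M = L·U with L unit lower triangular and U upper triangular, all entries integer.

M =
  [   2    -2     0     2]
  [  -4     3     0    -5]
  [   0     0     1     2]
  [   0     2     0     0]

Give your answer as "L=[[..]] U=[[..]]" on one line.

  R1 -= -2·R0 → [0,-1,0,-1]
  R2 -= 0·R0 → [0,0,1,2]
  R3 -= 0·R0 → [0,2,0,0]
  R2 -= 0·R1 → [0,0,1,2]
  R3 -= -2·R1 → [0,0,0,-2]
  R3 -= 0·R2 → [0,0,0,-2]

L=[[1,0,0,0],[-2,1,0,0],[0,0,1,0],[0,-2,0,1]] U=[[2,-2,0,2],[0,-1,0,-1],[0,0,1,2],[0,0,0,-2]]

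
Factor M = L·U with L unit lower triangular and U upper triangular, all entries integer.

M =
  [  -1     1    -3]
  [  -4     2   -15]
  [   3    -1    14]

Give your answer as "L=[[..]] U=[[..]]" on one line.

L=[[1,0,0],[4,1,0],[-3,-1,1]] U=[[-1,1,-3],[0,-2,-3],[0,0,2]]

  row1 -= 4·row0 → [0,-2,-3]
  row2 -= -3·row0 → [0,2,5]
  row2 -= -1·row1 → [0,0,2]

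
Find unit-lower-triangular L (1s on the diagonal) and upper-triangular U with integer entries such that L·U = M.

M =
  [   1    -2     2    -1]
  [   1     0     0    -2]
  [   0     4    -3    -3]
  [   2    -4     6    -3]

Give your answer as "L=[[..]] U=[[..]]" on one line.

L=[[1,0,0,0],[1,1,0,0],[0,2,1,0],[2,0,2,1]] U=[[1,-2,2,-1],[0,2,-2,-1],[0,0,1,-1],[0,0,0,1]]

  row1 -= 1·row0 → [0,2,-2,-1]
  row2 -= 0·row0 → [0,4,-3,-3]
  row3 -= 2·row0 → [0,0,2,-1]
  row2 -= 2·row1 → [0,0,1,-1]
  row3 -= 0·row1 → [0,0,2,-1]
  row3 -= 2·row2 → [0,0,0,1]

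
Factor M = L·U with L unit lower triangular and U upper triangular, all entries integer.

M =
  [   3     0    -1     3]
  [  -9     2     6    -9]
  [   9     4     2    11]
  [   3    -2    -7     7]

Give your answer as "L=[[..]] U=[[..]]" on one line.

L=[[1,0,0,0],[-3,1,0,0],[3,2,1,0],[1,-1,3,1]] U=[[3,0,-1,3],[0,2,3,0],[0,0,-1,2],[0,0,0,-2]]

  r1 -= -3·r0 → [0,2,3,0]
  r2 -= 3·r0 → [0,4,5,2]
  r3 -= 1·r0 → [0,-2,-6,4]
  r2 -= 2·r1 → [0,0,-1,2]
  r3 -= -1·r1 → [0,0,-3,4]
  r3 -= 3·r2 → [0,0,0,-2]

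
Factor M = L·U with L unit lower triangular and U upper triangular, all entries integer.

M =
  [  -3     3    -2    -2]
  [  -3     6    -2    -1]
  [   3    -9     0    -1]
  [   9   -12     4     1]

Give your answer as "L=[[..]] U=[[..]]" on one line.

L=[[1,0,0,0],[1,1,0,0],[-1,-2,1,0],[-3,-1,1,1]] U=[[-3,3,-2,-2],[0,3,0,1],[0,0,-2,-1],[0,0,0,-3]]

  R1 -= 1·R0 → [0,3,0,1]
  R2 -= -1·R0 → [0,-6,-2,-3]
  R3 -= -3·R0 → [0,-3,-2,-5]
  R2 -= -2·R1 → [0,0,-2,-1]
  R3 -= -1·R1 → [0,0,-2,-4]
  R3 -= 1·R2 → [0,0,0,-3]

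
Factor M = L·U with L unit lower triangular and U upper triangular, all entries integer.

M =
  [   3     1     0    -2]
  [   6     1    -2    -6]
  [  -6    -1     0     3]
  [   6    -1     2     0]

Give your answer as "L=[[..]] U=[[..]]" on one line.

L=[[1,0,0,0],[2,1,0,0],[-2,-1,1,0],[2,3,-4,1]] U=[[3,1,0,-2],[0,-1,-2,-2],[0,0,-2,-3],[0,0,0,-2]]

  r1 -= 2·r0 → [0,-1,-2,-2]
  r2 -= -2·r0 → [0,1,0,-1]
  r3 -= 2·r0 → [0,-3,2,4]
  r2 -= -1·r1 → [0,0,-2,-3]
  r3 -= 3·r1 → [0,0,8,10]
  r3 -= -4·r2 → [0,0,0,-2]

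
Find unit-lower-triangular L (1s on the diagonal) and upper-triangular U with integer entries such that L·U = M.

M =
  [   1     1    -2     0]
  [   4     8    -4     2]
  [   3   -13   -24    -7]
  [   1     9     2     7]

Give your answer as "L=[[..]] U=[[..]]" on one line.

L=[[1,0,0,0],[4,1,0,0],[3,-4,1,0],[1,2,2,1]] U=[[1,1,-2,0],[0,4,4,2],[0,0,-2,1],[0,0,0,1]]

  row1 -= 4·row0 → [0,4,4,2]
  row2 -= 3·row0 → [0,-16,-18,-7]
  row3 -= 1·row0 → [0,8,4,7]
  row2 -= -4·row1 → [0,0,-2,1]
  row3 -= 2·row1 → [0,0,-4,3]
  row3 -= 2·row2 → [0,0,0,1]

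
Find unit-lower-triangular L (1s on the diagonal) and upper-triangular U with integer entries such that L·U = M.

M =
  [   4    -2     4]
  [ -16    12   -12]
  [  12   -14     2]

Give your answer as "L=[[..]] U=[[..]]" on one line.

L=[[1,0,0],[-4,1,0],[3,-2,1]] U=[[4,-2,4],[0,4,4],[0,0,-2]]

  row1 -= -4·row0 → [0,4,4]
  row2 -= 3·row0 → [0,-8,-10]
  row2 -= -2·row1 → [0,0,-2]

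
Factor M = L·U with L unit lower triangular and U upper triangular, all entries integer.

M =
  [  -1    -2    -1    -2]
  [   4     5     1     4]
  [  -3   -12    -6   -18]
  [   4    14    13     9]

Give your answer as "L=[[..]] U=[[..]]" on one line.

  row1 -= -4·row0 → [0,-3,-3,-4]
  row2 -= 3·row0 → [0,-6,-3,-12]
  row3 -= -4·row0 → [0,6,9,1]
  row2 -= 2·row1 → [0,0,3,-4]
  row3 -= -2·row1 → [0,0,3,-7]
  row3 -= 1·row2 → [0,0,0,-3]

L=[[1,0,0,0],[-4,1,0,0],[3,2,1,0],[-4,-2,1,1]] U=[[-1,-2,-1,-2],[0,-3,-3,-4],[0,0,3,-4],[0,0,0,-3]]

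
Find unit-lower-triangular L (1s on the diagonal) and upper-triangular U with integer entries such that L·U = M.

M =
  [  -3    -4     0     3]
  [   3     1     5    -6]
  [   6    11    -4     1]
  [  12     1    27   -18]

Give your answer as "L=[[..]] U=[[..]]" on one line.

L=[[1,0,0,0],[-1,1,0,0],[-2,-1,1,0],[-4,5,2,1]] U=[[-3,-4,0,3],[0,-3,5,-3],[0,0,1,4],[0,0,0,1]]

  r1 -= -1·r0 → [0,-3,5,-3]
  r2 -= -2·r0 → [0,3,-4,7]
  r3 -= -4·r0 → [0,-15,27,-6]
  r2 -= -1·r1 → [0,0,1,4]
  r3 -= 5·r1 → [0,0,2,9]
  r3 -= 2·r2 → [0,0,0,1]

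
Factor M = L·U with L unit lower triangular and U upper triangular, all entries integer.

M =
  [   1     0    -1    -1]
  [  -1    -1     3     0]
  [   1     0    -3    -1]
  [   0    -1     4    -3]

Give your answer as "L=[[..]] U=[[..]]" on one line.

L=[[1,0,0,0],[-1,1,0,0],[1,0,1,0],[0,1,-1,1]] U=[[1,0,-1,-1],[0,-1,2,-1],[0,0,-2,0],[0,0,0,-2]]

  r1 -= -1·r0 → [0,-1,2,-1]
  r2 -= 1·r0 → [0,0,-2,0]
  r3 -= 0·r0 → [0,-1,4,-3]
  r2 -= 0·r1 → [0,0,-2,0]
  r3 -= 1·r1 → [0,0,2,-2]
  r3 -= -1·r2 → [0,0,0,-2]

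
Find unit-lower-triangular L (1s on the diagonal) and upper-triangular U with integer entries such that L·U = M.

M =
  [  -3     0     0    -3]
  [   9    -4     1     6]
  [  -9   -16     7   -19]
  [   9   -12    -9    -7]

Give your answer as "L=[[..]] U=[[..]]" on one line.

L=[[1,0,0,0],[-3,1,0,0],[3,4,1,0],[-3,3,-4,1]] U=[[-3,0,0,-3],[0,-4,1,-3],[0,0,3,2],[0,0,0,1]]

  r1 -= -3·r0 → [0,-4,1,-3]
  r2 -= 3·r0 → [0,-16,7,-10]
  r3 -= -3·r0 → [0,-12,-9,-16]
  r2 -= 4·r1 → [0,0,3,2]
  r3 -= 3·r1 → [0,0,-12,-7]
  r3 -= -4·r2 → [0,0,0,1]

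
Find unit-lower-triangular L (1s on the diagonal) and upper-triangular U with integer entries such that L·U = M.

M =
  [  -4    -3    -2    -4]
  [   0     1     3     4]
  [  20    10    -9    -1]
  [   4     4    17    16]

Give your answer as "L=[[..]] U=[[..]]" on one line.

L=[[1,0,0,0],[0,1,0,0],[-5,-5,1,0],[-1,1,-3,1]] U=[[-4,-3,-2,-4],[0,1,3,4],[0,0,-4,-1],[0,0,0,5]]

  R1 -= 0·R0 → [0,1,3,4]
  R2 -= -5·R0 → [0,-5,-19,-21]
  R3 -= -1·R0 → [0,1,15,12]
  R2 -= -5·R1 → [0,0,-4,-1]
  R3 -= 1·R1 → [0,0,12,8]
  R3 -= -3·R2 → [0,0,0,5]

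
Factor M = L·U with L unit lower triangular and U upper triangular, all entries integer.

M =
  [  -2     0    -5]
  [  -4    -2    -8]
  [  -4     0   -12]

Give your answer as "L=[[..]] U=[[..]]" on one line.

  R1 -= 2·R0 → [0,-2,2]
  R2 -= 2·R0 → [0,0,-2]
  R2 -= 0·R1 → [0,0,-2]

L=[[1,0,0],[2,1,0],[2,0,1]] U=[[-2,0,-5],[0,-2,2],[0,0,-2]]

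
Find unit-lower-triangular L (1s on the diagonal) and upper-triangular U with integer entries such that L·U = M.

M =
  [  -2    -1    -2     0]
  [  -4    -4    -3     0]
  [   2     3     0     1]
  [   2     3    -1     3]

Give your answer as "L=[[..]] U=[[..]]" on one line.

L=[[1,0,0,0],[2,1,0,0],[-1,-1,1,0],[-1,-1,2,1]] U=[[-2,-1,-2,0],[0,-2,1,0],[0,0,-1,1],[0,0,0,1]]

  row1 -= 2·row0 → [0,-2,1,0]
  row2 -= -1·row0 → [0,2,-2,1]
  row3 -= -1·row0 → [0,2,-3,3]
  row2 -= -1·row1 → [0,0,-1,1]
  row3 -= -1·row1 → [0,0,-2,3]
  row3 -= 2·row2 → [0,0,0,1]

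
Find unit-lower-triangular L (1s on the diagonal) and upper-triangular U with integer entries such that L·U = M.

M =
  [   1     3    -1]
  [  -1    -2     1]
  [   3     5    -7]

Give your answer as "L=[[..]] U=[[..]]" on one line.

  r1 -= -1·r0 → [0,1,0]
  r2 -= 3·r0 → [0,-4,-4]
  r2 -= -4·r1 → [0,0,-4]

L=[[1,0,0],[-1,1,0],[3,-4,1]] U=[[1,3,-1],[0,1,0],[0,0,-4]]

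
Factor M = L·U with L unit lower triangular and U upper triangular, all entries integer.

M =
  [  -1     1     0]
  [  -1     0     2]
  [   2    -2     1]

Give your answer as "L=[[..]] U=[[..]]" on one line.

L=[[1,0,0],[1,1,0],[-2,0,1]] U=[[-1,1,0],[0,-1,2],[0,0,1]]

  r1 -= 1·r0 → [0,-1,2]
  r2 -= -2·r0 → [0,0,1]
  r2 -= 0·r1 → [0,0,1]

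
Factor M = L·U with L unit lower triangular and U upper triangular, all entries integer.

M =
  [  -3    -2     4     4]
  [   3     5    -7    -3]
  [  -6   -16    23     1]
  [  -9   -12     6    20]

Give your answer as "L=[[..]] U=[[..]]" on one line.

  row1 -= -1·row0 → [0,3,-3,1]
  row2 -= 2·row0 → [0,-12,15,-7]
  row3 -= 3·row0 → [0,-6,-6,8]
  row2 -= -4·row1 → [0,0,3,-3]
  row3 -= -2·row1 → [0,0,-12,10]
  row3 -= -4·row2 → [0,0,0,-2]

L=[[1,0,0,0],[-1,1,0,0],[2,-4,1,0],[3,-2,-4,1]] U=[[-3,-2,4,4],[0,3,-3,1],[0,0,3,-3],[0,0,0,-2]]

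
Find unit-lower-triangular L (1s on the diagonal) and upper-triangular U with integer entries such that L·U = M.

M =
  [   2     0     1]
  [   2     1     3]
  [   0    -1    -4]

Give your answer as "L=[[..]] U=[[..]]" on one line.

L=[[1,0,0],[1,1,0],[0,-1,1]] U=[[2,0,1],[0,1,2],[0,0,-2]]

  row1 -= 1·row0 → [0,1,2]
  row2 -= 0·row0 → [0,-1,-4]
  row2 -= -1·row1 → [0,0,-2]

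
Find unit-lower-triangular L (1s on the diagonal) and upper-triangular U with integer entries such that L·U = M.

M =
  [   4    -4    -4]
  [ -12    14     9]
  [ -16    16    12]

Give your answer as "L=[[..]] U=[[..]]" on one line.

  row1 -= -3·row0 → [0,2,-3]
  row2 -= -4·row0 → [0,0,-4]
  row2 -= 0·row1 → [0,0,-4]

L=[[1,0,0],[-3,1,0],[-4,0,1]] U=[[4,-4,-4],[0,2,-3],[0,0,-4]]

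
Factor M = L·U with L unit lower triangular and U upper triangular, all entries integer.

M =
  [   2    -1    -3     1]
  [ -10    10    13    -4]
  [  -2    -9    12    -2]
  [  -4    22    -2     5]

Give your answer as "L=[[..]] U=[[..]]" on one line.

L=[[1,0,0,0],[-5,1,0,0],[-1,-2,1,0],[-2,4,0,1]] U=[[2,-1,-3,1],[0,5,-2,1],[0,0,5,1],[0,0,0,3]]

  row1 -= -5·row0 → [0,5,-2,1]
  row2 -= -1·row0 → [0,-10,9,-1]
  row3 -= -2·row0 → [0,20,-8,7]
  row2 -= -2·row1 → [0,0,5,1]
  row3 -= 4·row1 → [0,0,0,3]
  row3 -= 0·row2 → [0,0,0,3]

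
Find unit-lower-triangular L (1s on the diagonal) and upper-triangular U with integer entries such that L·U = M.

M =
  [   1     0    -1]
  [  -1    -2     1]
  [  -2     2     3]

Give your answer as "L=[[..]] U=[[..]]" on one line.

L=[[1,0,0],[-1,1,0],[-2,-1,1]] U=[[1,0,-1],[0,-2,0],[0,0,1]]

  r1 -= -1·r0 → [0,-2,0]
  r2 -= -2·r0 → [0,2,1]
  r2 -= -1·r1 → [0,0,1]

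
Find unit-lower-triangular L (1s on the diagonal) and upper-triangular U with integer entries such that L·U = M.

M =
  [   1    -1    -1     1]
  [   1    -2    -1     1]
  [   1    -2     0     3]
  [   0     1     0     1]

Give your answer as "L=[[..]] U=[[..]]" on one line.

  R1 -= 1·R0 → [0,-1,0,0]
  R2 -= 1·R0 → [0,-1,1,2]
  R3 -= 0·R0 → [0,1,0,1]
  R2 -= 1·R1 → [0,0,1,2]
  R3 -= -1·R1 → [0,0,0,1]
  R3 -= 0·R2 → [0,0,0,1]

L=[[1,0,0,0],[1,1,0,0],[1,1,1,0],[0,-1,0,1]] U=[[1,-1,-1,1],[0,-1,0,0],[0,0,1,2],[0,0,0,1]]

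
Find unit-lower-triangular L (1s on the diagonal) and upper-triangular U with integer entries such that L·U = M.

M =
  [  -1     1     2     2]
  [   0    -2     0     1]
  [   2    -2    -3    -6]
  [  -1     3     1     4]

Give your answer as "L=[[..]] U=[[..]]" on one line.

L=[[1,0,0,0],[0,1,0,0],[-2,0,1,0],[1,-1,-1,1]] U=[[-1,1,2,2],[0,-2,0,1],[0,0,1,-2],[0,0,0,1]]

  row1 -= 0·row0 → [0,-2,0,1]
  row2 -= -2·row0 → [0,0,1,-2]
  row3 -= 1·row0 → [0,2,-1,2]
  row2 -= 0·row1 → [0,0,1,-2]
  row3 -= -1·row1 → [0,0,-1,3]
  row3 -= -1·row2 → [0,0,0,1]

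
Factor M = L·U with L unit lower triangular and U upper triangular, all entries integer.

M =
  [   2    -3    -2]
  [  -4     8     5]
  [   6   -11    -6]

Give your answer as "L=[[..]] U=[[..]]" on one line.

L=[[1,0,0],[-2,1,0],[3,-1,1]] U=[[2,-3,-2],[0,2,1],[0,0,1]]

  R1 -= -2·R0 → [0,2,1]
  R2 -= 3·R0 → [0,-2,0]
  R2 -= -1·R1 → [0,0,1]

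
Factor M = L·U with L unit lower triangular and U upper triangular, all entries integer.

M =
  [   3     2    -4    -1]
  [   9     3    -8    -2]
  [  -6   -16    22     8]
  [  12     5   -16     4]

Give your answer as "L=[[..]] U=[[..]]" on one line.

  row1 -= 3·row0 → [0,-3,4,1]
  row2 -= -2·row0 → [0,-12,14,6]
  row3 -= 4·row0 → [0,-3,0,8]
  row2 -= 4·row1 → [0,0,-2,2]
  row3 -= 1·row1 → [0,0,-4,7]
  row3 -= 2·row2 → [0,0,0,3]

L=[[1,0,0,0],[3,1,0,0],[-2,4,1,0],[4,1,2,1]] U=[[3,2,-4,-1],[0,-3,4,1],[0,0,-2,2],[0,0,0,3]]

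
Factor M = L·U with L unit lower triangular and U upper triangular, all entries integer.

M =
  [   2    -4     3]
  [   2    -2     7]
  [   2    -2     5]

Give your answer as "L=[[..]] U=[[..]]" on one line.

  row1 -= 1·row0 → [0,2,4]
  row2 -= 1·row0 → [0,2,2]
  row2 -= 1·row1 → [0,0,-2]

L=[[1,0,0],[1,1,0],[1,1,1]] U=[[2,-4,3],[0,2,4],[0,0,-2]]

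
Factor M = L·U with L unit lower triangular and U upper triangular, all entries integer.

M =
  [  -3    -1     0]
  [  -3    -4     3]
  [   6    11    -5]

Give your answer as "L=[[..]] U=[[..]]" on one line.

L=[[1,0,0],[1,1,0],[-2,-3,1]] U=[[-3,-1,0],[0,-3,3],[0,0,4]]

  R1 -= 1·R0 → [0,-3,3]
  R2 -= -2·R0 → [0,9,-5]
  R2 -= -3·R1 → [0,0,4]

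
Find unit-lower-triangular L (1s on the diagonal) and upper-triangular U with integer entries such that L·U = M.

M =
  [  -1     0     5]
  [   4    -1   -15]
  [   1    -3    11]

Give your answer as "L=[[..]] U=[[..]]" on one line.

L=[[1,0,0],[-4,1,0],[-1,3,1]] U=[[-1,0,5],[0,-1,5],[0,0,1]]

  r1 -= -4·r0 → [0,-1,5]
  r2 -= -1·r0 → [0,-3,16]
  r2 -= 3·r1 → [0,0,1]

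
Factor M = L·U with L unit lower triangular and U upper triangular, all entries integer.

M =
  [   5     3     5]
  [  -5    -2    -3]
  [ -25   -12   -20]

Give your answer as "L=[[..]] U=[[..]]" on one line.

  R1 -= -1·R0 → [0,1,2]
  R2 -= -5·R0 → [0,3,5]
  R2 -= 3·R1 → [0,0,-1]

L=[[1,0,0],[-1,1,0],[-5,3,1]] U=[[5,3,5],[0,1,2],[0,0,-1]]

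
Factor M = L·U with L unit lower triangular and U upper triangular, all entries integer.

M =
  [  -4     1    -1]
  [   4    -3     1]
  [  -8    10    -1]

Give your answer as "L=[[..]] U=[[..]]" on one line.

  R1 -= -1·R0 → [0,-2,0]
  R2 -= 2·R0 → [0,8,1]
  R2 -= -4·R1 → [0,0,1]

L=[[1,0,0],[-1,1,0],[2,-4,1]] U=[[-4,1,-1],[0,-2,0],[0,0,1]]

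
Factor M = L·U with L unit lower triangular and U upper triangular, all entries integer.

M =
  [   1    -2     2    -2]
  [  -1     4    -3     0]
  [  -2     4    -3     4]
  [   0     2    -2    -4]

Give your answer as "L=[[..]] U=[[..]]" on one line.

  R1 -= -1·R0 → [0,2,-1,-2]
  R2 -= -2·R0 → [0,0,1,0]
  R3 -= 0·R0 → [0,2,-2,-4]
  R2 -= 0·R1 → [0,0,1,0]
  R3 -= 1·R1 → [0,0,-1,-2]
  R3 -= -1·R2 → [0,0,0,-2]

L=[[1,0,0,0],[-1,1,0,0],[-2,0,1,0],[0,1,-1,1]] U=[[1,-2,2,-2],[0,2,-1,-2],[0,0,1,0],[0,0,0,-2]]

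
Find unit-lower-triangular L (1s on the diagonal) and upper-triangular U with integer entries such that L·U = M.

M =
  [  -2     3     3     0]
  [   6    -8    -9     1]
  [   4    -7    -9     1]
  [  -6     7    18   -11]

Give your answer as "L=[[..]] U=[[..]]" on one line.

L=[[1,0,0,0],[-3,1,0,0],[-2,-1,1,0],[3,-2,-3,1]] U=[[-2,3,3,0],[0,1,0,1],[0,0,-3,2],[0,0,0,-3]]

  row1 -= -3·row0 → [0,1,0,1]
  row2 -= -2·row0 → [0,-1,-3,1]
  row3 -= 3·row0 → [0,-2,9,-11]
  row2 -= -1·row1 → [0,0,-3,2]
  row3 -= -2·row1 → [0,0,9,-9]
  row3 -= -3·row2 → [0,0,0,-3]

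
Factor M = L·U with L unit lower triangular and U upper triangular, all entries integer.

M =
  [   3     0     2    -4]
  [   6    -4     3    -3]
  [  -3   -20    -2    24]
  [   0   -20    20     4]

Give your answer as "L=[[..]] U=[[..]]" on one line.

L=[[1,0,0,0],[2,1,0,0],[-1,5,1,0],[0,5,5,1]] U=[[3,0,2,-4],[0,-4,-1,5],[0,0,5,-5],[0,0,0,4]]

  row1 -= 2·row0 → [0,-4,-1,5]
  row2 -= -1·row0 → [0,-20,0,20]
  row3 -= 0·row0 → [0,-20,20,4]
  row2 -= 5·row1 → [0,0,5,-5]
  row3 -= 5·row1 → [0,0,25,-21]
  row3 -= 5·row2 → [0,0,0,4]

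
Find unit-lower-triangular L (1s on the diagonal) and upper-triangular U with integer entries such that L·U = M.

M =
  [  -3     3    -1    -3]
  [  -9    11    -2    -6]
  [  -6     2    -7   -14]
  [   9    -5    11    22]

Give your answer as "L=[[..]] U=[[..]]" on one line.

  row1 -= 3·row0 → [0,2,1,3]
  row2 -= 2·row0 → [0,-4,-5,-8]
  row3 -= -3·row0 → [0,4,8,13]
  row2 -= -2·row1 → [0,0,-3,-2]
  row3 -= 2·row1 → [0,0,6,7]
  row3 -= -2·row2 → [0,0,0,3]

L=[[1,0,0,0],[3,1,0,0],[2,-2,1,0],[-3,2,-2,1]] U=[[-3,3,-1,-3],[0,2,1,3],[0,0,-3,-2],[0,0,0,3]]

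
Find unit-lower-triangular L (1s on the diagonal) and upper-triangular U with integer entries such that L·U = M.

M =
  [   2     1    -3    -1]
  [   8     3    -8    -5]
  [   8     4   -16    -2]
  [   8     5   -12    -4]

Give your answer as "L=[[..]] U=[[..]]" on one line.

  row1 -= 4·row0 → [0,-1,4,-1]
  row2 -= 4·row0 → [0,0,-4,2]
  row3 -= 4·row0 → [0,1,0,0]
  row2 -= 0·row1 → [0,0,-4,2]
  row3 -= -1·row1 → [0,0,4,-1]
  row3 -= -1·row2 → [0,0,0,1]

L=[[1,0,0,0],[4,1,0,0],[4,0,1,0],[4,-1,-1,1]] U=[[2,1,-3,-1],[0,-1,4,-1],[0,0,-4,2],[0,0,0,1]]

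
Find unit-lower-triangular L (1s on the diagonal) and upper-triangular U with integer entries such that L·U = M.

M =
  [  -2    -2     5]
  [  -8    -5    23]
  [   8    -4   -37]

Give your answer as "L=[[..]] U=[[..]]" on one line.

L=[[1,0,0],[4,1,0],[-4,-4,1]] U=[[-2,-2,5],[0,3,3],[0,0,-5]]

  row1 -= 4·row0 → [0,3,3]
  row2 -= -4·row0 → [0,-12,-17]
  row2 -= -4·row1 → [0,0,-5]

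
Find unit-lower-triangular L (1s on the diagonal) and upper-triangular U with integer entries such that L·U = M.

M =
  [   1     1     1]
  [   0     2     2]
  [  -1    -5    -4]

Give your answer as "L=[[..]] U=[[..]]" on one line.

L=[[1,0,0],[0,1,0],[-1,-2,1]] U=[[1,1,1],[0,2,2],[0,0,1]]

  row1 -= 0·row0 → [0,2,2]
  row2 -= -1·row0 → [0,-4,-3]
  row2 -= -2·row1 → [0,0,1]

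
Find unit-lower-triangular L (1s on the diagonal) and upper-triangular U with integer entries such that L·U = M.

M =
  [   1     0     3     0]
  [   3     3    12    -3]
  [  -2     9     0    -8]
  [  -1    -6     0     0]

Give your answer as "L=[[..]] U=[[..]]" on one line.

  r1 -= 3·r0 → [0,3,3,-3]
  r2 -= -2·r0 → [0,9,6,-8]
  r3 -= -1·r0 → [0,-6,3,0]
  r2 -= 3·r1 → [0,0,-3,1]
  r3 -= -2·r1 → [0,0,9,-6]
  r3 -= -3·r2 → [0,0,0,-3]

L=[[1,0,0,0],[3,1,0,0],[-2,3,1,0],[-1,-2,-3,1]] U=[[1,0,3,0],[0,3,3,-3],[0,0,-3,1],[0,0,0,-3]]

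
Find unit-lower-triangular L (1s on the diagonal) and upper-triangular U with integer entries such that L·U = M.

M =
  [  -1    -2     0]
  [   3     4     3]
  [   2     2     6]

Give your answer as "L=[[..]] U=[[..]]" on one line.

  R1 -= -3·R0 → [0,-2,3]
  R2 -= -2·R0 → [0,-2,6]
  R2 -= 1·R1 → [0,0,3]

L=[[1,0,0],[-3,1,0],[-2,1,1]] U=[[-1,-2,0],[0,-2,3],[0,0,3]]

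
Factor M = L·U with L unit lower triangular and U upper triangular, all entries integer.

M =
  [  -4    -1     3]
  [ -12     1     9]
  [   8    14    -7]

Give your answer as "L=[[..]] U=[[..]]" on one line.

  r1 -= 3·r0 → [0,4,0]
  r2 -= -2·r0 → [0,12,-1]
  r2 -= 3·r1 → [0,0,-1]

L=[[1,0,0],[3,1,0],[-2,3,1]] U=[[-4,-1,3],[0,4,0],[0,0,-1]]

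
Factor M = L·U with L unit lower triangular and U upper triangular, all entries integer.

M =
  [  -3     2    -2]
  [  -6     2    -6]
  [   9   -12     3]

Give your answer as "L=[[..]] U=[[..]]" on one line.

L=[[1,0,0],[2,1,0],[-3,3,1]] U=[[-3,2,-2],[0,-2,-2],[0,0,3]]

  row1 -= 2·row0 → [0,-2,-2]
  row2 -= -3·row0 → [0,-6,-3]
  row2 -= 3·row1 → [0,0,3]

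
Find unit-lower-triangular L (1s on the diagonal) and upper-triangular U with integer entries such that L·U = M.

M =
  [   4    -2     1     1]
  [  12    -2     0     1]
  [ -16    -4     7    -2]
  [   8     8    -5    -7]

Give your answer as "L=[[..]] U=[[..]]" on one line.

L=[[1,0,0,0],[3,1,0,0],[-4,-3,1,0],[2,3,1,1]] U=[[4,-2,1,1],[0,4,-3,-2],[0,0,2,-4],[0,0,0,1]]

  row1 -= 3·row0 → [0,4,-3,-2]
  row2 -= -4·row0 → [0,-12,11,2]
  row3 -= 2·row0 → [0,12,-7,-9]
  row2 -= -3·row1 → [0,0,2,-4]
  row3 -= 3·row1 → [0,0,2,-3]
  row3 -= 1·row2 → [0,0,0,1]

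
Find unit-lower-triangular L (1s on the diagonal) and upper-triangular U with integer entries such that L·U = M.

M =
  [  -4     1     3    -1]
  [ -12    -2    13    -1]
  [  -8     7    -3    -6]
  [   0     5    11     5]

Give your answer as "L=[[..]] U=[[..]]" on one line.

L=[[1,0,0,0],[3,1,0,0],[2,-1,1,0],[0,-1,-3,1]] U=[[-4,1,3,-1],[0,-5,4,2],[0,0,-5,-2],[0,0,0,1]]

  row1 -= 3·row0 → [0,-5,4,2]
  row2 -= 2·row0 → [0,5,-9,-4]
  row3 -= 0·row0 → [0,5,11,5]
  row2 -= -1·row1 → [0,0,-5,-2]
  row3 -= -1·row1 → [0,0,15,7]
  row3 -= -3·row2 → [0,0,0,1]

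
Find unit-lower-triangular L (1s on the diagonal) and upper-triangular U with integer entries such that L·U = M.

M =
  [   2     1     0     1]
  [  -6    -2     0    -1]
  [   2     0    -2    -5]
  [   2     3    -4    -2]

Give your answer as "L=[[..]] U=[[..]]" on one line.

  row1 -= -3·row0 → [0,1,0,2]
  row2 -= 1·row0 → [0,-1,-2,-6]
  row3 -= 1·row0 → [0,2,-4,-3]
  row2 -= -1·row1 → [0,0,-2,-4]
  row3 -= 2·row1 → [0,0,-4,-7]
  row3 -= 2·row2 → [0,0,0,1]

L=[[1,0,0,0],[-3,1,0,0],[1,-1,1,0],[1,2,2,1]] U=[[2,1,0,1],[0,1,0,2],[0,0,-2,-4],[0,0,0,1]]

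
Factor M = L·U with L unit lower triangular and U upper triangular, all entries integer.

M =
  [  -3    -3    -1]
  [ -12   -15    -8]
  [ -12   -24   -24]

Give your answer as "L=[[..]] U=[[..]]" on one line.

L=[[1,0,0],[4,1,0],[4,4,1]] U=[[-3,-3,-1],[0,-3,-4],[0,0,-4]]

  r1 -= 4·r0 → [0,-3,-4]
  r2 -= 4·r0 → [0,-12,-20]
  r2 -= 4·r1 → [0,0,-4]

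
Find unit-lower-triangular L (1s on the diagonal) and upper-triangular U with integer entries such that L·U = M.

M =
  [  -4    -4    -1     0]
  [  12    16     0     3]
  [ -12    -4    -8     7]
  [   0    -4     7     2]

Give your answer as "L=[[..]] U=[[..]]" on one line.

L=[[1,0,0,0],[-3,1,0,0],[3,2,1,0],[0,-1,4,1]] U=[[-4,-4,-1,0],[0,4,-3,3],[0,0,1,1],[0,0,0,1]]

  row1 -= -3·row0 → [0,4,-3,3]
  row2 -= 3·row0 → [0,8,-5,7]
  row3 -= 0·row0 → [0,-4,7,2]
  row2 -= 2·row1 → [0,0,1,1]
  row3 -= -1·row1 → [0,0,4,5]
  row3 -= 4·row2 → [0,0,0,1]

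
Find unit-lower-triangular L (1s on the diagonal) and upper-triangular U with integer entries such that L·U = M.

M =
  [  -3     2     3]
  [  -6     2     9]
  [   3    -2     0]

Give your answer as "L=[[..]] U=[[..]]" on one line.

L=[[1,0,0],[2,1,0],[-1,0,1]] U=[[-3,2,3],[0,-2,3],[0,0,3]]

  r1 -= 2·r0 → [0,-2,3]
  r2 -= -1·r0 → [0,0,3]
  r2 -= 0·r1 → [0,0,3]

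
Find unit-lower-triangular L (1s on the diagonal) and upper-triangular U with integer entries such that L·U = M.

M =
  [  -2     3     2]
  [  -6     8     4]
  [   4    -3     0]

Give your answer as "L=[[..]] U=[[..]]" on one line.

L=[[1,0,0],[3,1,0],[-2,-3,1]] U=[[-2,3,2],[0,-1,-2],[0,0,-2]]

  R1 -= 3·R0 → [0,-1,-2]
  R2 -= -2·R0 → [0,3,4]
  R2 -= -3·R1 → [0,0,-2]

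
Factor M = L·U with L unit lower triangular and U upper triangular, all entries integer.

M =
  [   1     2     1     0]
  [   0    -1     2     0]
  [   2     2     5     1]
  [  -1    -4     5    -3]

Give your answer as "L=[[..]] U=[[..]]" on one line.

  r1 -= 0·r0 → [0,-1,2,0]
  r2 -= 2·r0 → [0,-2,3,1]
  r3 -= -1·r0 → [0,-2,6,-3]
  r2 -= 2·r1 → [0,0,-1,1]
  r3 -= 2·r1 → [0,0,2,-3]
  r3 -= -2·r2 → [0,0,0,-1]

L=[[1,0,0,0],[0,1,0,0],[2,2,1,0],[-1,2,-2,1]] U=[[1,2,1,0],[0,-1,2,0],[0,0,-1,1],[0,0,0,-1]]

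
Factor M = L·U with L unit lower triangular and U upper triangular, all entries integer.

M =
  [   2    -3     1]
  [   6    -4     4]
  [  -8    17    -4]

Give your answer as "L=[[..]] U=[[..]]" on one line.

  r1 -= 3·r0 → [0,5,1]
  r2 -= -4·r0 → [0,5,0]
  r2 -= 1·r1 → [0,0,-1]

L=[[1,0,0],[3,1,0],[-4,1,1]] U=[[2,-3,1],[0,5,1],[0,0,-1]]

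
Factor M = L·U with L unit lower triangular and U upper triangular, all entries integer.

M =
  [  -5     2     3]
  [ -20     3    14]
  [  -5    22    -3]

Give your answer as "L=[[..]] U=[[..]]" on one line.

  r1 -= 4·r0 → [0,-5,2]
  r2 -= 1·r0 → [0,20,-6]
  r2 -= -4·r1 → [0,0,2]

L=[[1,0,0],[4,1,0],[1,-4,1]] U=[[-5,2,3],[0,-5,2],[0,0,2]]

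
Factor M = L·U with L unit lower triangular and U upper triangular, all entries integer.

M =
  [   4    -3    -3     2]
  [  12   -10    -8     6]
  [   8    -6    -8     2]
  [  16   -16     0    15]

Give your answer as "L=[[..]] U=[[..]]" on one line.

  R1 -= 3·R0 → [0,-1,1,0]
  R2 -= 2·R0 → [0,0,-2,-2]
  R3 -= 4·R0 → [0,-4,12,7]
  R2 -= 0·R1 → [0,0,-2,-2]
  R3 -= 4·R1 → [0,0,8,7]
  R3 -= -4·R2 → [0,0,0,-1]

L=[[1,0,0,0],[3,1,0,0],[2,0,1,0],[4,4,-4,1]] U=[[4,-3,-3,2],[0,-1,1,0],[0,0,-2,-2],[0,0,0,-1]]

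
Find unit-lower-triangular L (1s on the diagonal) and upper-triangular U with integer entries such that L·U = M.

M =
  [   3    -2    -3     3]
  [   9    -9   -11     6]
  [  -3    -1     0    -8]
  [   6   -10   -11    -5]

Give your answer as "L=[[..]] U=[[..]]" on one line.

L=[[1,0,0,0],[3,1,0,0],[-1,1,1,0],[2,2,1,1]] U=[[3,-2,-3,3],[0,-3,-2,-3],[0,0,-1,-2],[0,0,0,-3]]

  R1 -= 3·R0 → [0,-3,-2,-3]
  R2 -= -1·R0 → [0,-3,-3,-5]
  R3 -= 2·R0 → [0,-6,-5,-11]
  R2 -= 1·R1 → [0,0,-1,-2]
  R3 -= 2·R1 → [0,0,-1,-5]
  R3 -= 1·R2 → [0,0,0,-3]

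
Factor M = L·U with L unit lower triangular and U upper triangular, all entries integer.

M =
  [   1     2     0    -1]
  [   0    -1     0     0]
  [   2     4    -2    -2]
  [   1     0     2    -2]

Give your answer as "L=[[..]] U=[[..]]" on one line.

L=[[1,0,0,0],[0,1,0,0],[2,0,1,0],[1,2,-1,1]] U=[[1,2,0,-1],[0,-1,0,0],[0,0,-2,0],[0,0,0,-1]]

  row1 -= 0·row0 → [0,-1,0,0]
  row2 -= 2·row0 → [0,0,-2,0]
  row3 -= 1·row0 → [0,-2,2,-1]
  row2 -= 0·row1 → [0,0,-2,0]
  row3 -= 2·row1 → [0,0,2,-1]
  row3 -= -1·row2 → [0,0,0,-1]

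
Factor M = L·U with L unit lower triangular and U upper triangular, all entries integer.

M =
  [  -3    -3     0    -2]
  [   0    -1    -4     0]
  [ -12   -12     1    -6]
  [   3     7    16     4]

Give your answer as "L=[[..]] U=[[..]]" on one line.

L=[[1,0,0,0],[0,1,0,0],[4,0,1,0],[-1,-4,0,1]] U=[[-3,-3,0,-2],[0,-1,-4,0],[0,0,1,2],[0,0,0,2]]

  R1 -= 0·R0 → [0,-1,-4,0]
  R2 -= 4·R0 → [0,0,1,2]
  R3 -= -1·R0 → [0,4,16,2]
  R2 -= 0·R1 → [0,0,1,2]
  R3 -= -4·R1 → [0,0,0,2]
  R3 -= 0·R2 → [0,0,0,2]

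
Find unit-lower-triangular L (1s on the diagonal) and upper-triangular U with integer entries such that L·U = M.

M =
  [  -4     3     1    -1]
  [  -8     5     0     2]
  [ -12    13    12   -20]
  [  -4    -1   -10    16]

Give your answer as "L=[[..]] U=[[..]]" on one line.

L=[[1,0,0,0],[2,1,0,0],[3,-4,1,0],[1,4,-3,1]] U=[[-4,3,1,-1],[0,-1,-2,4],[0,0,1,-1],[0,0,0,-2]]

  row1 -= 2·row0 → [0,-1,-2,4]
  row2 -= 3·row0 → [0,4,9,-17]
  row3 -= 1·row0 → [0,-4,-11,17]
  row2 -= -4·row1 → [0,0,1,-1]
  row3 -= 4·row1 → [0,0,-3,1]
  row3 -= -3·row2 → [0,0,0,-2]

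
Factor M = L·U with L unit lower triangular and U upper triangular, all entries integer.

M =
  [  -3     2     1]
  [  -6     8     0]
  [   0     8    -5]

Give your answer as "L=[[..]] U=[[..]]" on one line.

  r1 -= 2·r0 → [0,4,-2]
  r2 -= 0·r0 → [0,8,-5]
  r2 -= 2·r1 → [0,0,-1]

L=[[1,0,0],[2,1,0],[0,2,1]] U=[[-3,2,1],[0,4,-2],[0,0,-1]]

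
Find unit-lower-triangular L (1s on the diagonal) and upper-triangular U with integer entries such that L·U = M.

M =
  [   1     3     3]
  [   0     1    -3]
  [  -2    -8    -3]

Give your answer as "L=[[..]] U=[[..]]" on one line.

L=[[1,0,0],[0,1,0],[-2,-2,1]] U=[[1,3,3],[0,1,-3],[0,0,-3]]

  row1 -= 0·row0 → [0,1,-3]
  row2 -= -2·row0 → [0,-2,3]
  row2 -= -2·row1 → [0,0,-3]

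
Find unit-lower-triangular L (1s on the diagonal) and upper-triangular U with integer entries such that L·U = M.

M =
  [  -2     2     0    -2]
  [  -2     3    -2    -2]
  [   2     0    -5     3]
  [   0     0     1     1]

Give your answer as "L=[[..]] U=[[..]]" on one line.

  R1 -= 1·R0 → [0,1,-2,0]
  R2 -= -1·R0 → [0,2,-5,1]
  R3 -= 0·R0 → [0,0,1,1]
  R2 -= 2·R1 → [0,0,-1,1]
  R3 -= 0·R1 → [0,0,1,1]
  R3 -= -1·R2 → [0,0,0,2]

L=[[1,0,0,0],[1,1,0,0],[-1,2,1,0],[0,0,-1,1]] U=[[-2,2,0,-2],[0,1,-2,0],[0,0,-1,1],[0,0,0,2]]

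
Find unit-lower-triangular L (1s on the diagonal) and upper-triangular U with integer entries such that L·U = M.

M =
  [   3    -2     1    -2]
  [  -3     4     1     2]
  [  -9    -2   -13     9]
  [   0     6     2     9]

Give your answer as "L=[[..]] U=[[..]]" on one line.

L=[[1,0,0,0],[-1,1,0,0],[-3,-4,1,0],[0,3,2,1]] U=[[3,-2,1,-2],[0,2,2,0],[0,0,-2,3],[0,0,0,3]]

  R1 -= -1·R0 → [0,2,2,0]
  R2 -= -3·R0 → [0,-8,-10,3]
  R3 -= 0·R0 → [0,6,2,9]
  R2 -= -4·R1 → [0,0,-2,3]
  R3 -= 3·R1 → [0,0,-4,9]
  R3 -= 2·R2 → [0,0,0,3]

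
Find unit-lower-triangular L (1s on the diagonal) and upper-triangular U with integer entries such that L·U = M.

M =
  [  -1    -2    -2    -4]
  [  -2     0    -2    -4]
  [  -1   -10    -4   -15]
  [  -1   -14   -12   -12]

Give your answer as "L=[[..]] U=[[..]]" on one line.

L=[[1,0,0,0],[2,1,0,0],[1,-2,1,0],[1,-3,-2,1]] U=[[-1,-2,-2,-4],[0,4,2,4],[0,0,2,-3],[0,0,0,-2]]

  r1 -= 2·r0 → [0,4,2,4]
  r2 -= 1·r0 → [0,-8,-2,-11]
  r3 -= 1·r0 → [0,-12,-10,-8]
  r2 -= -2·r1 → [0,0,2,-3]
  r3 -= -3·r1 → [0,0,-4,4]
  r3 -= -2·r2 → [0,0,0,-2]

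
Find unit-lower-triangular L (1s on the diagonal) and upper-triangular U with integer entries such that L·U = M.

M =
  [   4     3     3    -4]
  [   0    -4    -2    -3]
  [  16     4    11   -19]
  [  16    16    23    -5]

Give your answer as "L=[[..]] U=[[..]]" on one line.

L=[[1,0,0,0],[0,1,0,0],[4,2,1,0],[4,-1,3,1]] U=[[4,3,3,-4],[0,-4,-2,-3],[0,0,3,3],[0,0,0,-1]]

  row1 -= 0·row0 → [0,-4,-2,-3]
  row2 -= 4·row0 → [0,-8,-1,-3]
  row3 -= 4·row0 → [0,4,11,11]
  row2 -= 2·row1 → [0,0,3,3]
  row3 -= -1·row1 → [0,0,9,8]
  row3 -= 3·row2 → [0,0,0,-1]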